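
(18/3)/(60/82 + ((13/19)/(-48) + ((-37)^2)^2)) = 224352/70078654939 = 0.00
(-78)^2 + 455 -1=6538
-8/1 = -8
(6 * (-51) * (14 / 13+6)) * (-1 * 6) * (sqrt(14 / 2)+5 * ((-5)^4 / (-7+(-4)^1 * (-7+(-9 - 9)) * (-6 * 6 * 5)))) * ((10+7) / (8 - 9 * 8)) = 560840625 / 936364 - 179469 * sqrt(7) / 52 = -8532.40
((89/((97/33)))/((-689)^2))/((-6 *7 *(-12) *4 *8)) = 979/247553709312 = 0.00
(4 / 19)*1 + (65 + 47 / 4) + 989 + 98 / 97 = 7865709 / 7372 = 1066.97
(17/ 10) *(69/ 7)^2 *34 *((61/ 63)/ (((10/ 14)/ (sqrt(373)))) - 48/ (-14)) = 33022296/ 1715 + 9325741 *sqrt(373)/ 1225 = 166283.53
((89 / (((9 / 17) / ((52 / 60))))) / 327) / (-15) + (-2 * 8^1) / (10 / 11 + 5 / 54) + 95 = 6224885524 / 78798825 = 79.00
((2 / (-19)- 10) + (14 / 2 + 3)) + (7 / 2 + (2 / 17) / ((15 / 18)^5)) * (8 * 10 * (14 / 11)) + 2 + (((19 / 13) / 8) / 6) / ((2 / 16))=67258443211 / 173208750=388.31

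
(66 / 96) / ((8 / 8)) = 11 / 16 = 0.69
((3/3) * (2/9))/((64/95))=95/288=0.33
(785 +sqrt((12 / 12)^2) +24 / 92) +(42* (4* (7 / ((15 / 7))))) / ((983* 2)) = 88914416 / 113045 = 786.54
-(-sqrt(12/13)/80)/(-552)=-sqrt(39)/287040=-0.00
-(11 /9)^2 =-121 /81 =-1.49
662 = 662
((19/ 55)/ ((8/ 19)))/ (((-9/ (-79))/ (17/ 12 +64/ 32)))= 1169279/ 47520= 24.61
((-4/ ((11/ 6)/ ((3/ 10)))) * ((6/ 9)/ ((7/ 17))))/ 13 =-408/ 5005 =-0.08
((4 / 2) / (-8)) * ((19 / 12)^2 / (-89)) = 361 / 51264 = 0.01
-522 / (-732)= 87 / 122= 0.71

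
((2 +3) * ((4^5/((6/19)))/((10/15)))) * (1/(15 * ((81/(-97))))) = -471808/243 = -1941.60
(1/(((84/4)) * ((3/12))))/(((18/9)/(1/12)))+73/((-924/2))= -104/693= -0.15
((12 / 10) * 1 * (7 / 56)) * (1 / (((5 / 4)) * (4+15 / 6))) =6 / 325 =0.02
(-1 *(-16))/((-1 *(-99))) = 16/99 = 0.16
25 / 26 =0.96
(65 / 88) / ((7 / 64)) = 520 / 77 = 6.75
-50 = -50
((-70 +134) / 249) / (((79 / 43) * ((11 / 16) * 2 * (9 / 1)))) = 22016 / 1947429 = 0.01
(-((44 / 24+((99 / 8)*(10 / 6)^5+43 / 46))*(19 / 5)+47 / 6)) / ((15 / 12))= -15477743 / 31050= -498.48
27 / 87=0.31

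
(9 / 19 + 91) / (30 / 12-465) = -3476 / 17575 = -0.20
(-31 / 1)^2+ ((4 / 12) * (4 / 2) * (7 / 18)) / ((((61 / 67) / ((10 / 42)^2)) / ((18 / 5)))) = 11080039 / 11529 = 961.06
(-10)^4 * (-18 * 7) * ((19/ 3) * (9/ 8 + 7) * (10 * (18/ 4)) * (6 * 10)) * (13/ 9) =-252866250000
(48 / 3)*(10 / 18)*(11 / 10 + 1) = 56 / 3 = 18.67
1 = 1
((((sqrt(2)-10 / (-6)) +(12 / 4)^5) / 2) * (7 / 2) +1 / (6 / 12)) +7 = 7 * sqrt(2) / 4 +2623 / 6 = 439.64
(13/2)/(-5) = -13/10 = -1.30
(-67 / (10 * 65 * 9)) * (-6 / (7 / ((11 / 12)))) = 0.01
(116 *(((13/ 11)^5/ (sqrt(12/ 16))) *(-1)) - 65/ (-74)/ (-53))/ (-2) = 65/ 7844 + 43069988 *sqrt(3)/ 483153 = 154.41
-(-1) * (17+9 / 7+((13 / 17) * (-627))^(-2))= 8504168551 / 465071607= 18.29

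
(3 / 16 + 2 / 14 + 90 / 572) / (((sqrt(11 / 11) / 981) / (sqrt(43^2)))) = 329491413 / 16016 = 20572.64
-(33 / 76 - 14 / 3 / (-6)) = -829 / 684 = -1.21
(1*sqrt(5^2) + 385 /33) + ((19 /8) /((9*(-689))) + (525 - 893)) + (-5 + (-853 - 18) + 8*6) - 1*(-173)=-49922203 /49608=-1006.33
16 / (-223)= -16 / 223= -0.07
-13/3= -4.33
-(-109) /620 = 109 /620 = 0.18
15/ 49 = 0.31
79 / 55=1.44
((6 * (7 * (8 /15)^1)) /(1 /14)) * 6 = 9408 /5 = 1881.60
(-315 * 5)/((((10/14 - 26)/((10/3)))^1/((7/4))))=42875/118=363.35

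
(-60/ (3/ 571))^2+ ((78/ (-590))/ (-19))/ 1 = 730983922039/ 5605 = 130416400.01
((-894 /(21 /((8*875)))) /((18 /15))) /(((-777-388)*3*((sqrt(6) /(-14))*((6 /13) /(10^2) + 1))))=-677950000*sqrt(6) /4108023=-404.24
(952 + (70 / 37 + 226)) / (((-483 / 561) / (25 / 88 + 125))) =-146111175 / 851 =-171693.51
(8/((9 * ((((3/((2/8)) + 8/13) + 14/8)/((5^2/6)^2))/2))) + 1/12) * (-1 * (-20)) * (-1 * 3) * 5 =-13504225/20169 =-669.55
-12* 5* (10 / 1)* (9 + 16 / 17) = -101400 / 17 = -5964.71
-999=-999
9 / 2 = 4.50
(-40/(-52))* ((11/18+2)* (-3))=-235/39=-6.03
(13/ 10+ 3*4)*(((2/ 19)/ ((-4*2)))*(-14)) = 49/ 20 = 2.45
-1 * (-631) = 631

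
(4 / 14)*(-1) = -0.29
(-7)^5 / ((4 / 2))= -16807 / 2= -8403.50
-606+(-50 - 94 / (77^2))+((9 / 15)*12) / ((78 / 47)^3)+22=-247145396233 / 390780390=-632.44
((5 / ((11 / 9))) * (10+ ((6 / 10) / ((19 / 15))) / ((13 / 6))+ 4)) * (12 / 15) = 126432 / 2717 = 46.53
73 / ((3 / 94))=6862 / 3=2287.33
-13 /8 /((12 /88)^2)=-1573 /18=-87.39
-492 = -492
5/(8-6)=5/2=2.50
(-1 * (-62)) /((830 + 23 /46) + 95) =124 /1851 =0.07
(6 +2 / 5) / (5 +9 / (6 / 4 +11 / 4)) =544 / 605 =0.90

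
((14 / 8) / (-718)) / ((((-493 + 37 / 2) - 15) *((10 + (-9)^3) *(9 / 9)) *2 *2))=-0.00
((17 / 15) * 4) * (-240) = -1088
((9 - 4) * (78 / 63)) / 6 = 65 / 63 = 1.03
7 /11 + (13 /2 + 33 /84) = 2319 /308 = 7.53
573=573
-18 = -18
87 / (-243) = -29 / 81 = -0.36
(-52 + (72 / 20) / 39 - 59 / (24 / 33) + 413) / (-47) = -145583 / 24440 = -5.96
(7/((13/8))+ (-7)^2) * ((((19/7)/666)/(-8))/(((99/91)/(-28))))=931/1332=0.70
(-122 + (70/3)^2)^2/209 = 14455204/16929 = 853.87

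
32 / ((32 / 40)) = 40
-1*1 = -1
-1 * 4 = -4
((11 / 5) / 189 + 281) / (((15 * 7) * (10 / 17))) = 2257226 / 496125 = 4.55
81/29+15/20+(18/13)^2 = 107043/19604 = 5.46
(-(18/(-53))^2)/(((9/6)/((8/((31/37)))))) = -63936/87079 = -0.73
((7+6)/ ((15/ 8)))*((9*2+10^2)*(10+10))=16362.67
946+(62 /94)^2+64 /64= 2092884 /2209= 947.44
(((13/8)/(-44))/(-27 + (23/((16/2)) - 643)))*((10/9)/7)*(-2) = -0.00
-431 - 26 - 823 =-1280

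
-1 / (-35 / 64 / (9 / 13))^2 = -331776 / 207025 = -1.60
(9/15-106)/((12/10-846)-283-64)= 527/5959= 0.09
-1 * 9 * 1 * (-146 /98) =657 /49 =13.41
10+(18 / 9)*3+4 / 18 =146 / 9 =16.22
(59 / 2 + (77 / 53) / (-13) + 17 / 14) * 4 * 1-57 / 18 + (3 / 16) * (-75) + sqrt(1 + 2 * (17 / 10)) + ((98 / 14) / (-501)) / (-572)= sqrt(110) / 5 + 44730613195 / 425272848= 107.28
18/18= 1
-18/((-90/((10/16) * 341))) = 341/8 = 42.62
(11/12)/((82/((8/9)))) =11/1107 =0.01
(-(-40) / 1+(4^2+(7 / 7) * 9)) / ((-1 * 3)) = -65 / 3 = -21.67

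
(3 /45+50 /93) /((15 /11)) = 3091 /6975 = 0.44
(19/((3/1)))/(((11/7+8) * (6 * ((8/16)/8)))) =1.76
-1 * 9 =-9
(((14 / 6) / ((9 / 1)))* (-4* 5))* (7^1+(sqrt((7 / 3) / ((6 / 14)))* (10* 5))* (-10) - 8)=490420 / 81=6054.57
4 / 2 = 2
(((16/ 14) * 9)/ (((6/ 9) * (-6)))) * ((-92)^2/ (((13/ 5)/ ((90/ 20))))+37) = -37764.59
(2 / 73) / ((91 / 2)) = 0.00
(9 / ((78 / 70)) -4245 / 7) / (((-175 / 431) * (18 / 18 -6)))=-938718 / 3185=-294.73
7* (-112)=-784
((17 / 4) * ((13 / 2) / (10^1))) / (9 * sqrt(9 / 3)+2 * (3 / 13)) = -2873 / 547080+37349 * sqrt(3) / 364720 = 0.17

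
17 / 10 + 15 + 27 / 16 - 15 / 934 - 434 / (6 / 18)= -47956363 / 37360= -1283.63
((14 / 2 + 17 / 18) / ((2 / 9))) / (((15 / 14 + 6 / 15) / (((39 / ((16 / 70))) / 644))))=975975 / 151616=6.44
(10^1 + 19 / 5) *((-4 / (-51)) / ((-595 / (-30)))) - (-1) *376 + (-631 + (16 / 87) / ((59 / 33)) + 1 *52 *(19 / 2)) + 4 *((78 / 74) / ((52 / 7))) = 153507979304 / 640350305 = 239.73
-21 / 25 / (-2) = 21 / 50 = 0.42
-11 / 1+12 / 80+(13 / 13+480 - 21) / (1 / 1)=8983 / 20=449.15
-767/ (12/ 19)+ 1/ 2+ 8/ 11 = -160141/ 132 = -1213.19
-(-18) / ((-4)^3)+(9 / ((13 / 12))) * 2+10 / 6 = 22465 / 1248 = 18.00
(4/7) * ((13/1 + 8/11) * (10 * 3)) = 18120/77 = 235.32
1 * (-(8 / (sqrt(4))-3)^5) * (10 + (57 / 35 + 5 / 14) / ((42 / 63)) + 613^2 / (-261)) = 52133423 / 36540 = 1426.75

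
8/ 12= 2/ 3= 0.67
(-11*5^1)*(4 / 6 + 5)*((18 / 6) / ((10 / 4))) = -374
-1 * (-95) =95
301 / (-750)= -301 / 750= -0.40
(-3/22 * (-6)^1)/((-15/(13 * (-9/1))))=351/55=6.38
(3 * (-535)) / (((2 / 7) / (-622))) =3494085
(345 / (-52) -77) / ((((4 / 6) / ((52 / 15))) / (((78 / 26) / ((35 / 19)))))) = -247893 / 350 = -708.27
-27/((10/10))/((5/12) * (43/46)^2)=-685584/9245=-74.16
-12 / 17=-0.71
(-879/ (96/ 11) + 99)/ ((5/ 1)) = -11/ 32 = -0.34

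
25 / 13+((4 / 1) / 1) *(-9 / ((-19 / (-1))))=7 / 247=0.03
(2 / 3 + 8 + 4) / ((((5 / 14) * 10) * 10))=133 / 375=0.35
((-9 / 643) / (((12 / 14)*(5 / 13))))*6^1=-819 / 3215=-0.25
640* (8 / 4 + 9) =7040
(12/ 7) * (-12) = -144/ 7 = -20.57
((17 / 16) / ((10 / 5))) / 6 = 0.09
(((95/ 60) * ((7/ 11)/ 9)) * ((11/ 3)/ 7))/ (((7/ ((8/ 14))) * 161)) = 19/ 639009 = 0.00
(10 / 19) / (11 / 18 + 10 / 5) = 180 / 893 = 0.20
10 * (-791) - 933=-8843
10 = 10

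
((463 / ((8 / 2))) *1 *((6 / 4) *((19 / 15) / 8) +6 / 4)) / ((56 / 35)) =64357 / 512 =125.70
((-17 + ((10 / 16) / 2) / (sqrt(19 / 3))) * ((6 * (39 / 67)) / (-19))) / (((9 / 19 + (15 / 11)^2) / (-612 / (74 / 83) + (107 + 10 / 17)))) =-572718289 / 738742 + 2863591445 * sqrt(57) / 3817818656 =-769.60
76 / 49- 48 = -2276 / 49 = -46.45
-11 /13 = -0.85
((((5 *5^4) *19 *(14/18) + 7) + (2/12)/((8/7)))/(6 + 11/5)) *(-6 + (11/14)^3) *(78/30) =-186921469163/2314368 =-80765.66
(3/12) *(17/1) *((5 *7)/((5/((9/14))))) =153/8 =19.12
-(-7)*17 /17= 7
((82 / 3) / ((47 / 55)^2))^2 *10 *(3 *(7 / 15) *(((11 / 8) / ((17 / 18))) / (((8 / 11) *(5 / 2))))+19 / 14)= 362899953585125 / 10452276702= 34719.70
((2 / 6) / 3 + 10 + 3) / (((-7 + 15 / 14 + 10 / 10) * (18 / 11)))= -9086 / 5589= -1.63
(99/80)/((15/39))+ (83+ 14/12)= 104861/1200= 87.38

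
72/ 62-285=-8799/ 31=-283.84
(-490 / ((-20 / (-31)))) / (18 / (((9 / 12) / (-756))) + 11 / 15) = 735 / 17558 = 0.04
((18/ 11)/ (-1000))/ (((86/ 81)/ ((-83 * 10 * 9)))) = 544563/ 47300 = 11.51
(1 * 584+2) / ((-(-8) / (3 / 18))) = 293 / 24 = 12.21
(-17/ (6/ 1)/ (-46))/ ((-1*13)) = -17/ 3588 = -0.00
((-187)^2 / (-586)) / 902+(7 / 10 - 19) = -18.37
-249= -249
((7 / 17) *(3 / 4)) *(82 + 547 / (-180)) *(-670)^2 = 2233075495 / 204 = 10946448.50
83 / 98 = 0.85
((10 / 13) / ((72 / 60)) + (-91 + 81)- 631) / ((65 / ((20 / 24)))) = -12487 / 1521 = -8.21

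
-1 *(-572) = 572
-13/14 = -0.93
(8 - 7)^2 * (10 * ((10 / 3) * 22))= 2200 / 3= 733.33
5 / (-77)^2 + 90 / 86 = 267020 / 254947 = 1.05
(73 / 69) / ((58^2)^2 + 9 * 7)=0.00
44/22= 2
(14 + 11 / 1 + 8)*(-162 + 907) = 24585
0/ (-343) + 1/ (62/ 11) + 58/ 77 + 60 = 290883/ 4774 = 60.93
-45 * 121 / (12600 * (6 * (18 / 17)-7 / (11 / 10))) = 22627 / 560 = 40.41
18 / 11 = 1.64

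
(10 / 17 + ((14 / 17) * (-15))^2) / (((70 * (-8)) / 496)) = -274474 / 2023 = -135.68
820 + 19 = 839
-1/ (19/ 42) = -42/ 19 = -2.21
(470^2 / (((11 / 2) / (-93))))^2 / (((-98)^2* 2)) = 211021804845000 / 290521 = 726356459.07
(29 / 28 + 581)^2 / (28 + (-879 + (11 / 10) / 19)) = -25231259855 / 63378168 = -398.11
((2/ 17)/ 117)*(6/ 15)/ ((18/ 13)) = 2/ 6885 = 0.00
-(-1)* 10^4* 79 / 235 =158000 / 47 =3361.70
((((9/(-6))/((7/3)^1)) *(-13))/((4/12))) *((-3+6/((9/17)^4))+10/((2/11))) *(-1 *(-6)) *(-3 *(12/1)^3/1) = -700791936/7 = -100113133.71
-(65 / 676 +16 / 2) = -421 / 52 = -8.10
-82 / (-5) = 82 / 5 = 16.40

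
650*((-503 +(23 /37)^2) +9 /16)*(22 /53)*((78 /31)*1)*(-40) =30664930939500 /2249267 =13633299.62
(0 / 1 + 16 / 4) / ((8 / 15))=15 / 2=7.50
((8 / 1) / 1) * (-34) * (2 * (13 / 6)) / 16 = -221 / 3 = -73.67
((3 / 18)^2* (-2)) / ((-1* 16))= 0.00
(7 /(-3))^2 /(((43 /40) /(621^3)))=52154088840 /43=1212885786.98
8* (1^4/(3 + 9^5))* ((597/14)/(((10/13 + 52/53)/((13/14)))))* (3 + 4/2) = 8912215/581603148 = 0.02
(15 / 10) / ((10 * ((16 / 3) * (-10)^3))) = -0.00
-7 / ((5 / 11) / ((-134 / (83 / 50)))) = 103180 / 83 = 1243.13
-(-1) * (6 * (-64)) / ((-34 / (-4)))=-768 / 17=-45.18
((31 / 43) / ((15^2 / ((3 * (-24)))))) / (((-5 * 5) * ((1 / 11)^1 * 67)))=2728 / 1800625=0.00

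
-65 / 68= -0.96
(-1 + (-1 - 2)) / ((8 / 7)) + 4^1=1 / 2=0.50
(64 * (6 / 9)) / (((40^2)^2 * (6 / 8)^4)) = 8 / 151875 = 0.00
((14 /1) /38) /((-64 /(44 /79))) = -77 /24016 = -0.00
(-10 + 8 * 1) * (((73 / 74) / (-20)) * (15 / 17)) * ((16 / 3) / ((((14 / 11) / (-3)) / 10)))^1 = -48180 / 4403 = -10.94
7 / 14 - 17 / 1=-16.50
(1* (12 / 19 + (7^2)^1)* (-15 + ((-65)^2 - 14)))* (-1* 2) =-7913656 / 19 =-416508.21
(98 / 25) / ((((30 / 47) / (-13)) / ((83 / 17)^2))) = -206249771 / 108375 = -1903.11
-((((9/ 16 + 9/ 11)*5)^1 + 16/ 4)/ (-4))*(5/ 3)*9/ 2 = 28785/ 1408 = 20.44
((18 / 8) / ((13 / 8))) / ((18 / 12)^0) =18 / 13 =1.38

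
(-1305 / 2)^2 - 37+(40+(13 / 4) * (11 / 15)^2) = 425761.00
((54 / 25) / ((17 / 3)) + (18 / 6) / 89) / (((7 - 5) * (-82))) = -15693 / 6203300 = -0.00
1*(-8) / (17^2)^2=-8 / 83521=-0.00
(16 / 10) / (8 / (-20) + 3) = 0.62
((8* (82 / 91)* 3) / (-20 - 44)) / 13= -123 / 4732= -0.03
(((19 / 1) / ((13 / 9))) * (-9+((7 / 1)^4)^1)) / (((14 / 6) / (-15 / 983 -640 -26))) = -61797781656 / 6881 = -8980930.34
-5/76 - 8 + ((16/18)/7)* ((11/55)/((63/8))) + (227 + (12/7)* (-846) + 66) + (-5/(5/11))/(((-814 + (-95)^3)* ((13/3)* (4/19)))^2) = -97227811030356940793969/83432406261702541680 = -1165.35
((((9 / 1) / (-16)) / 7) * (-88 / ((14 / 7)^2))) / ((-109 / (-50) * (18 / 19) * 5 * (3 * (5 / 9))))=627 / 6104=0.10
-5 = -5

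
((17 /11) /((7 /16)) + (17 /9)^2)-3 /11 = 42584 /6237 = 6.83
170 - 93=77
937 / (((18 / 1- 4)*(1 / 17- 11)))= -15929 / 2604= -6.12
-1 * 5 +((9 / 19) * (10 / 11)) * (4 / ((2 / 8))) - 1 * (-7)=1858 / 209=8.89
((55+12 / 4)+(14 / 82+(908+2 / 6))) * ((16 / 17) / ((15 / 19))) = 1152.22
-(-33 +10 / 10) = 32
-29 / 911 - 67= -61066 / 911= -67.03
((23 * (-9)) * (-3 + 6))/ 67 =-621/ 67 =-9.27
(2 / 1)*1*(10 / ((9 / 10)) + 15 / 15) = 24.22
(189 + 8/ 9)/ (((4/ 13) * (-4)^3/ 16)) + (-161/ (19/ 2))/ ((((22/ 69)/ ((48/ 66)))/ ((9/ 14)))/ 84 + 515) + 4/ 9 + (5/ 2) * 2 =-3126435615259/ 21000663216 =-148.87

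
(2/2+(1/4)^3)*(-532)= -540.31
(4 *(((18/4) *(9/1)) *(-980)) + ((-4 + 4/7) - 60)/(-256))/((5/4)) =-71124369/560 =-127007.80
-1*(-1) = 1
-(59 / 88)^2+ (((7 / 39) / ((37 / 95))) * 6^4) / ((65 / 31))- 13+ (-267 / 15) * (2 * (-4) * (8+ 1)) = 376005313031 / 242116160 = 1553.00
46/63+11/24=599/504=1.19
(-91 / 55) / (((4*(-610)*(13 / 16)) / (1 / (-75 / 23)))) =-322 / 1258125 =-0.00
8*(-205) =-1640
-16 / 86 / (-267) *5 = 40 / 11481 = 0.00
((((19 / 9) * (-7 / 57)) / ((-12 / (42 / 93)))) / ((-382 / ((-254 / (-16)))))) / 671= -6223 / 10297992672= -0.00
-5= -5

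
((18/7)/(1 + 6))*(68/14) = 612/343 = 1.78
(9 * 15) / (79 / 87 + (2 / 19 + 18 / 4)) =446310 / 18227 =24.49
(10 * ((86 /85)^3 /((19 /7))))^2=79295178086656 /5446039005625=14.56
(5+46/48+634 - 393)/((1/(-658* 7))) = -13649881/12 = -1137490.08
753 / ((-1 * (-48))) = 251 / 16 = 15.69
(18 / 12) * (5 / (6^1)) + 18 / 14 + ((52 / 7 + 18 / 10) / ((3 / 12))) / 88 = 4551 / 1540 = 2.96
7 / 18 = 0.39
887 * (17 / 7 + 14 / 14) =21288 / 7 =3041.14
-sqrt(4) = -2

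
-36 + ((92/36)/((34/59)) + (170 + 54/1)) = 58885/306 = 192.43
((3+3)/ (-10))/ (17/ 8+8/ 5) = -24/ 149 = -0.16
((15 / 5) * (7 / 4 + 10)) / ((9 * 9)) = 47 / 108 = 0.44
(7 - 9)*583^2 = -679778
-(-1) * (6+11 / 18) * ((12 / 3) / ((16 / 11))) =18.18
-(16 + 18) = -34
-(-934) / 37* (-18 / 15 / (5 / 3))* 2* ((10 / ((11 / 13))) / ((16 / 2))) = -109278 / 2035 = -53.70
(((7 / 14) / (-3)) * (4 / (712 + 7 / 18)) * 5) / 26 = -30 / 166699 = -0.00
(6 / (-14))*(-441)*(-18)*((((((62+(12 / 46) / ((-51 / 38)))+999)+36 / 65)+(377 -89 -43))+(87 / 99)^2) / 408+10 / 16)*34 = -1361903087601 / 3075215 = -442864.35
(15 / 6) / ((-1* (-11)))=5 / 22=0.23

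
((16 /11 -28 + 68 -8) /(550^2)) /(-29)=-92 /24124375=-0.00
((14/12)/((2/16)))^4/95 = 614656/7695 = 79.88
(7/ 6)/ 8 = 7/ 48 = 0.15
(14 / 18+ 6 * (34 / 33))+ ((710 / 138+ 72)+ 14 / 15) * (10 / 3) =267.22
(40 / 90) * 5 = 20 / 9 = 2.22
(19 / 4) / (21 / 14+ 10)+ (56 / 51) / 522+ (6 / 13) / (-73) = 237559117 / 581078394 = 0.41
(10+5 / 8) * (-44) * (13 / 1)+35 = -6042.50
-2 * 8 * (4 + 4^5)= -16448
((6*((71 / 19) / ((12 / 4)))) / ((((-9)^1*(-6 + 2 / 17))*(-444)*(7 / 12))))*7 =-1207 / 316350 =-0.00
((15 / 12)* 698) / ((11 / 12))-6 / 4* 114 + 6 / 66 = 8590 / 11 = 780.91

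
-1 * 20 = -20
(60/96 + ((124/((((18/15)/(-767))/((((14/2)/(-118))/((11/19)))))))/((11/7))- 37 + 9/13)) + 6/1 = 5138.26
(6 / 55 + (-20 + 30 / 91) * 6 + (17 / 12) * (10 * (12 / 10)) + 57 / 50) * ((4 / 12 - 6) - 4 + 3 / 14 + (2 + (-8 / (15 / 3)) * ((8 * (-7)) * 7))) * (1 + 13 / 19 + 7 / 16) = -131193.87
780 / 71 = 10.99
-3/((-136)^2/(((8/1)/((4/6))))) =-9/4624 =-0.00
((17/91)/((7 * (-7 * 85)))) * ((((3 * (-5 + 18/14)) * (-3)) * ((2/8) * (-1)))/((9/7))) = 1/3430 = 0.00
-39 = -39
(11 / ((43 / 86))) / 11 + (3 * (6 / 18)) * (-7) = -5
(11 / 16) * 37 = 407 / 16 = 25.44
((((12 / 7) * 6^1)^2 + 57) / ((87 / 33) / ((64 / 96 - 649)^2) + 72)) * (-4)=-442598792900 / 48937215663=-9.04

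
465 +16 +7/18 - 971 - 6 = -8921/18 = -495.61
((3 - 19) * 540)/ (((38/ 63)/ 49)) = -13335840/ 19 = -701886.32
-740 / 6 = -370 / 3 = -123.33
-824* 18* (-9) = 133488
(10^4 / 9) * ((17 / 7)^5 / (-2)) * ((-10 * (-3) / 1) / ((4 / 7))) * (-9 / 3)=17748212500 / 2401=7392008.54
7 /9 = 0.78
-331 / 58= -5.71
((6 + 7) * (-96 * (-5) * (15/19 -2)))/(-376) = 20.09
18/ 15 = 6/ 5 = 1.20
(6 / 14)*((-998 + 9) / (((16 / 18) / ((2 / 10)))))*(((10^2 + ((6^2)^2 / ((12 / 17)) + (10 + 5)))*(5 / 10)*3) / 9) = -17365851 / 560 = -31010.45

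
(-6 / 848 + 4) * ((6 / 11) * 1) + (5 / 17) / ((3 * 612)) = 9908588 / 4549149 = 2.18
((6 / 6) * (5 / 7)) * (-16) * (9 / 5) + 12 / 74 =-5286 / 259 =-20.41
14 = 14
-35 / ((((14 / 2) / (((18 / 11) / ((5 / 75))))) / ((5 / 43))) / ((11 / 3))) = -2250 / 43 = -52.33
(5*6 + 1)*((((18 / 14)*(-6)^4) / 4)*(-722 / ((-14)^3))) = 8158239 / 2401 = 3397.85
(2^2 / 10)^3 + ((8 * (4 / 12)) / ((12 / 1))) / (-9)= 398 / 10125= 0.04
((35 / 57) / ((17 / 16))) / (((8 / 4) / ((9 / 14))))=60 / 323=0.19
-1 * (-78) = 78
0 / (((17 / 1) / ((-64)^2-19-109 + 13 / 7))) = 0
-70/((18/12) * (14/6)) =-20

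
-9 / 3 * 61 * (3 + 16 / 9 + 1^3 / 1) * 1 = -3172 / 3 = -1057.33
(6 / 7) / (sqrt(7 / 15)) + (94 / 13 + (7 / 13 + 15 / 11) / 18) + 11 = 6 * sqrt(105) / 49 + 23599 / 1287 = 19.59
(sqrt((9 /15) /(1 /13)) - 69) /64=-69 /64 + sqrt(195) /320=-1.03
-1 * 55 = -55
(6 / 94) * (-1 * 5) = -15 / 47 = -0.32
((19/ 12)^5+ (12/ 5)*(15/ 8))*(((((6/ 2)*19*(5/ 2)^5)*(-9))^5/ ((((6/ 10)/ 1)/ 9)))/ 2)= -2350296430128199128806591033935546875/ 68719476736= -34201314412758789386230510.00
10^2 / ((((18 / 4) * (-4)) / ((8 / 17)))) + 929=141737 / 153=926.39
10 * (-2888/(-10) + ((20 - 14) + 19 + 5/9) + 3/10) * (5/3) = 141595/27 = 5244.26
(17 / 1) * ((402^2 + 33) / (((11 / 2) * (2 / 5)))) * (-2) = -27478290 / 11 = -2498026.36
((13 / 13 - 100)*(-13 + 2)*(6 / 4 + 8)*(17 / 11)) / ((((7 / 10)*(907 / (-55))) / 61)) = -536414175 / 6349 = -84487.98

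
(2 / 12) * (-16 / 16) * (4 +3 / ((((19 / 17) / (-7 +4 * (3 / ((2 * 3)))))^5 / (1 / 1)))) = 895.31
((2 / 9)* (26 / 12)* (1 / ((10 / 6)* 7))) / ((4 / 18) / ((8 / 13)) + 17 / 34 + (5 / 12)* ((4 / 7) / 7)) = 364 / 7895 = 0.05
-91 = -91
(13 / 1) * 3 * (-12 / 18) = -26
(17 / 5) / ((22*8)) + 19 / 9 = 16873 / 7920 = 2.13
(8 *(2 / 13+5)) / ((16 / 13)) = 67 / 2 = 33.50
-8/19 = -0.42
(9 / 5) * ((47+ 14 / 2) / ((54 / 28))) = 252 / 5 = 50.40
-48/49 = -0.98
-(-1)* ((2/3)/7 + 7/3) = 17/7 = 2.43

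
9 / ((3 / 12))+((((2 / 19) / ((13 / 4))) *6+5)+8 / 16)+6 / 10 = 42.29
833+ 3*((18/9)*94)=1397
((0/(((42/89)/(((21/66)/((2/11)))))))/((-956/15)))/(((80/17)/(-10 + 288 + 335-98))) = 0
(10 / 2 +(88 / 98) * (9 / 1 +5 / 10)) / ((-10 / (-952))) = 45084 / 35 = 1288.11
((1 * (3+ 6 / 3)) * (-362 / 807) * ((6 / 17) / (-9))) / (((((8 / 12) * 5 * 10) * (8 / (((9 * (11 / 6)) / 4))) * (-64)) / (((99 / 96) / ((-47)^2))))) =-65703 / 6620287467520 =-0.00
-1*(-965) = 965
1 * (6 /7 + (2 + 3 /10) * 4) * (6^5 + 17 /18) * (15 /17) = 24637360 /357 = 69012.21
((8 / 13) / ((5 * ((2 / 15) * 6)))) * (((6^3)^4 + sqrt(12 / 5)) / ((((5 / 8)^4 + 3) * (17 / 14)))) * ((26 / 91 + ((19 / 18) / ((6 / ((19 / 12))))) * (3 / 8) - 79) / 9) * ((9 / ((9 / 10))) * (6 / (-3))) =1947370496 * sqrt(15) / 693466839 + 43611128573460480 / 2853773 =15281919271.26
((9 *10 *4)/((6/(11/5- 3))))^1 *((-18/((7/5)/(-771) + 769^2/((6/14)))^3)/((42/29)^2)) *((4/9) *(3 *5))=8922270445625/8535793061765846405865193802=0.00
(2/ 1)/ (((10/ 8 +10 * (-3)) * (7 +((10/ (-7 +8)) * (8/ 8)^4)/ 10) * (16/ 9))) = -9/ 1840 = -0.00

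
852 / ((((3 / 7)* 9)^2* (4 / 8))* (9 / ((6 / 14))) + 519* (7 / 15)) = 59640 / 27889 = 2.14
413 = 413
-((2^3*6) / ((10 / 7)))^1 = -168 / 5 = -33.60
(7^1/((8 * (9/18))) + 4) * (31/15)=713/60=11.88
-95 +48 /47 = -4417 /47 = -93.98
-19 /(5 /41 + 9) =-779 /374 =-2.08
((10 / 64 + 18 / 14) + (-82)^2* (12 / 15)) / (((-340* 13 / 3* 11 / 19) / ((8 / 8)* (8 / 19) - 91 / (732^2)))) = -60191028693 / 22671308800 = -2.65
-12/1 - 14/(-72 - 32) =-617/52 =-11.87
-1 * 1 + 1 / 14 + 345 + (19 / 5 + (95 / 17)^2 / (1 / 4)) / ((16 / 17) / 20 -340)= 56277635 / 163744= 343.69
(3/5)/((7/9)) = 27/35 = 0.77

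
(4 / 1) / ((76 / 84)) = 4.42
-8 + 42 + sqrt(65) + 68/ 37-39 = -117/ 37 + sqrt(65) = 4.90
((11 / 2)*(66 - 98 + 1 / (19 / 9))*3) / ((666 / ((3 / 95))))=-6589 / 267140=-0.02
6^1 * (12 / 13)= 72 / 13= 5.54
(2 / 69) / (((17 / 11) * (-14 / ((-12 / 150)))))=22 / 205275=0.00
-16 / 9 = -1.78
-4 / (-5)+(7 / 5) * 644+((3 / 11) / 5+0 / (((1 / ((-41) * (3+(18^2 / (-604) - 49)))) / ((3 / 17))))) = 902.45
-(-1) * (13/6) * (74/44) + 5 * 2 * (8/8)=1801/132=13.64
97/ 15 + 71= 1162/ 15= 77.47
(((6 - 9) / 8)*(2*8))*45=-270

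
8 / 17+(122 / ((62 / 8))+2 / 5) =43774 / 2635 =16.61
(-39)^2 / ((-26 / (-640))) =37440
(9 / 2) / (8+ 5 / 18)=0.54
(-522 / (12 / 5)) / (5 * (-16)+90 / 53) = 4611 / 1660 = 2.78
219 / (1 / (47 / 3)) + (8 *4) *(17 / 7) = 24561 / 7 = 3508.71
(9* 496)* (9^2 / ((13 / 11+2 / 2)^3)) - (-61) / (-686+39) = 720786457 / 20704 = 34813.87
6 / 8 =3 / 4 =0.75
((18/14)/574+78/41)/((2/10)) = 38265/4018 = 9.52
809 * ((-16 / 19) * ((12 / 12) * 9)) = -116496 / 19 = -6131.37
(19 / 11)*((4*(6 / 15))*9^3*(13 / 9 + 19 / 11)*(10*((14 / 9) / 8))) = 1503432 / 121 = 12425.06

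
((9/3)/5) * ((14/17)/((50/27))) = 567/2125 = 0.27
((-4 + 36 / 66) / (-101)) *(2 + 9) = 38 / 101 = 0.38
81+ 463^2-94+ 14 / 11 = 2357930 / 11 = 214357.27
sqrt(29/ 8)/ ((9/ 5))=5 *sqrt(58)/ 36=1.06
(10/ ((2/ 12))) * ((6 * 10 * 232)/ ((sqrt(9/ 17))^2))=1577600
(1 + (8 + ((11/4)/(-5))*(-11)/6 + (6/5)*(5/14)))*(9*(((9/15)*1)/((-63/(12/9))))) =-8767/7350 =-1.19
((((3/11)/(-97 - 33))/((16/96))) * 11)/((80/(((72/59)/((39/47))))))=-1269/498550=-0.00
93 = 93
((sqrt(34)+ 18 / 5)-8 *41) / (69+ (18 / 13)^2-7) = -137059 / 27005+ 169 *sqrt(34) / 10802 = -4.98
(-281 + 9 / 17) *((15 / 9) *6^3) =-1716480 / 17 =-100969.41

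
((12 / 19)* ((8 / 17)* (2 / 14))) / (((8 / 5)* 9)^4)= 625 / 632935296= 0.00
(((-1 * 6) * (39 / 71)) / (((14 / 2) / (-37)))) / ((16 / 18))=38961 / 1988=19.60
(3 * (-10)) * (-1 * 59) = 1770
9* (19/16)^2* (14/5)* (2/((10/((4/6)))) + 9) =1038597/3200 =324.56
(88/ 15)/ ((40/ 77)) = 847/ 75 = 11.29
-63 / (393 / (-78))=1638 / 131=12.50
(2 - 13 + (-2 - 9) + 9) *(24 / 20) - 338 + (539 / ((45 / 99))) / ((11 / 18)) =7934 / 5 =1586.80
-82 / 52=-41 / 26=-1.58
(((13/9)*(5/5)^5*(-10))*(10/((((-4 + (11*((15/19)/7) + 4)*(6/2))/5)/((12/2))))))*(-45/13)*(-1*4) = -7980000/1559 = -5118.67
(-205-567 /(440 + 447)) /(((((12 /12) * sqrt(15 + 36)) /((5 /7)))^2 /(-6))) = 9120100 /738871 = 12.34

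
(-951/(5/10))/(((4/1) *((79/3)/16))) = -22824/79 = -288.91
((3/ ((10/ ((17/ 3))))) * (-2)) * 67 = -1139/ 5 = -227.80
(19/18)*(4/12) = 19/54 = 0.35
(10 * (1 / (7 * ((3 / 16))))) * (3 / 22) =80 / 77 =1.04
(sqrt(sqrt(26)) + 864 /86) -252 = -10404 /43 + 26^(1 /4) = -239.70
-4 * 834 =-3336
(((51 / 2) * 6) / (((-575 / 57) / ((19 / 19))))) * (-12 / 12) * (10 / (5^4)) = 17442 / 71875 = 0.24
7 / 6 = 1.17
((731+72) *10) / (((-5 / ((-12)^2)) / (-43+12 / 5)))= 46946592 / 5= 9389318.40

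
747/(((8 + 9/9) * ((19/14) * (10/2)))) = 1162/95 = 12.23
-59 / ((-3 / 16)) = 944 / 3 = 314.67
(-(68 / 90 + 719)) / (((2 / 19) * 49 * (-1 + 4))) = -12559 / 270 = -46.51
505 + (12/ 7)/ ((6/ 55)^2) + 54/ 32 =218647/ 336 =650.74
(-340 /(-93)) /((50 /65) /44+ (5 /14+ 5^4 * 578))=68068 /6725976225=0.00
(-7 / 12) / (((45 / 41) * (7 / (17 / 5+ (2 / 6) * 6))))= -41 / 100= -0.41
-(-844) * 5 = 4220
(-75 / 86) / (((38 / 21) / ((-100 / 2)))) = 39375 / 1634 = 24.10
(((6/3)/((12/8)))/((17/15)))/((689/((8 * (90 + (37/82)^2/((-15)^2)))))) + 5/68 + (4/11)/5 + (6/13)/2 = 12525525587/7797062988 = 1.61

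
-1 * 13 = -13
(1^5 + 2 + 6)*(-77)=-693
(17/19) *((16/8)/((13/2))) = 68/247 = 0.28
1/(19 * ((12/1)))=1/228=0.00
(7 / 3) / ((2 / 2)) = 7 / 3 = 2.33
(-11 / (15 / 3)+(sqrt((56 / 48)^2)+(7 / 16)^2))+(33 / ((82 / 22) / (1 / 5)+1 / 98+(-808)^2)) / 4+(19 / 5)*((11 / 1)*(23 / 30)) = 31.20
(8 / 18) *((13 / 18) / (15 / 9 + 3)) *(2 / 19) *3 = 26 / 1197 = 0.02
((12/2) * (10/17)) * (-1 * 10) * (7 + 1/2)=-4500/17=-264.71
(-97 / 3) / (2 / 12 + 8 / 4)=-194 / 13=-14.92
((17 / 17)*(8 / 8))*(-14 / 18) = -7 / 9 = -0.78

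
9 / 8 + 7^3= 344.12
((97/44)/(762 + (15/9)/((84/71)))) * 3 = 18333/2116169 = 0.01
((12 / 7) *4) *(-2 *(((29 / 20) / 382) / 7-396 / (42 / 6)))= 36304932 / 46795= 775.83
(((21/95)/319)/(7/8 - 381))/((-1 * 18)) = 28/276472515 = 0.00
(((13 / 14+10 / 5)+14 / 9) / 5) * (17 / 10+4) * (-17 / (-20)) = 4.35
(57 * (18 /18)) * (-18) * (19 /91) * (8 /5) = -155952 /455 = -342.75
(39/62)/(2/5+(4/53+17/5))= 795/4898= 0.16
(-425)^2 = 180625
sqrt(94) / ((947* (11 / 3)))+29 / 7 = 3* sqrt(94) / 10417+29 / 7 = 4.15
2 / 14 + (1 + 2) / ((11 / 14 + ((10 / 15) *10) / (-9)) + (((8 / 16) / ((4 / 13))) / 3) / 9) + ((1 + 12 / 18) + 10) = 40.34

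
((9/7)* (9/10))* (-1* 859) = -69579/70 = -993.99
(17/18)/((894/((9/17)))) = 0.00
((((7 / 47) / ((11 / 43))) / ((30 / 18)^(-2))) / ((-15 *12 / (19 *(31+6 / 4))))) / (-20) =371735 / 1340064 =0.28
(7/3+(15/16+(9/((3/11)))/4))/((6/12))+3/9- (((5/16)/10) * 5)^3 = 765827/32768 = 23.37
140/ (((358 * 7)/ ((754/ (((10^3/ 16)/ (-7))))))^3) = -12002509792/ 2240366796875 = -0.01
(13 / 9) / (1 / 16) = 208 / 9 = 23.11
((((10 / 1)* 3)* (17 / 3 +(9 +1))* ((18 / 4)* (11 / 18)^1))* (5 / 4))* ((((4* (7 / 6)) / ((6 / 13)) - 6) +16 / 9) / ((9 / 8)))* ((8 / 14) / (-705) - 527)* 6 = -15162366670 / 567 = -26741387.43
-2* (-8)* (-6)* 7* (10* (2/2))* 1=-6720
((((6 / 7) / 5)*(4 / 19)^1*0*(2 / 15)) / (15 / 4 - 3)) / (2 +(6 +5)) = 0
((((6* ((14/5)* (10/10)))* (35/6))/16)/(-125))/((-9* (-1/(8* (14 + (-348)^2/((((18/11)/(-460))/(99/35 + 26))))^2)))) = -5244122176383444964/125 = -41952977411067559.71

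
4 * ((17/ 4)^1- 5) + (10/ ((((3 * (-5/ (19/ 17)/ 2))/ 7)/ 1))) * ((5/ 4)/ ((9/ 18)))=-1483/ 51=-29.08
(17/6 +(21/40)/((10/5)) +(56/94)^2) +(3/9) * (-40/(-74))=23741313/6538640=3.63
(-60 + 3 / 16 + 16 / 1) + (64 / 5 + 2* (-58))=-11761 / 80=-147.01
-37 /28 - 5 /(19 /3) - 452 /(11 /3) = -733745 /5852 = -125.38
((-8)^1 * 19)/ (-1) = 152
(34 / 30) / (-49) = -17 / 735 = -0.02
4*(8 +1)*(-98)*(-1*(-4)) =-14112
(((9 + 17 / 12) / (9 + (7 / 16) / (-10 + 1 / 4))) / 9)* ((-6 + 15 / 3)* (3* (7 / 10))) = -2275 / 8382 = -0.27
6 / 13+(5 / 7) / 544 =22913 / 49504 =0.46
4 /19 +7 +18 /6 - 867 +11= -16070 /19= -845.79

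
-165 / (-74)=165 / 74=2.23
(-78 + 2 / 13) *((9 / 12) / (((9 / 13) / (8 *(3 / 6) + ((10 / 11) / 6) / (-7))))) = -21137 / 63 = -335.51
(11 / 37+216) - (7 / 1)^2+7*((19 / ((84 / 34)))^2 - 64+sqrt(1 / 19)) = 7*sqrt(19) / 19+1242901 / 9324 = 134.91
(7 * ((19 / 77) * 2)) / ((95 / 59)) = 118 / 55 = 2.15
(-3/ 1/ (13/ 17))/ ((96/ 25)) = -425/ 416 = -1.02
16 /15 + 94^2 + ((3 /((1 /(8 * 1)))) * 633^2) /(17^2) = 182556724 /4335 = 42112.28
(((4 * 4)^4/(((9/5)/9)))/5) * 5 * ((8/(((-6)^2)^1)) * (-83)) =-54394880/9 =-6043875.56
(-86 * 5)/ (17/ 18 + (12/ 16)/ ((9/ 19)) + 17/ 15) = -77400/ 659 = -117.45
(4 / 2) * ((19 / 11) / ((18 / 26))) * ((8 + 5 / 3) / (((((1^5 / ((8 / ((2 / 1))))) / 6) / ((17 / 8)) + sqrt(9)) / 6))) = 95.84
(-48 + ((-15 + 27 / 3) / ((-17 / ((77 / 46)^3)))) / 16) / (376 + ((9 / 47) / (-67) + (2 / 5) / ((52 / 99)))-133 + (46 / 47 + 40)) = -0.17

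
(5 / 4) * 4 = 5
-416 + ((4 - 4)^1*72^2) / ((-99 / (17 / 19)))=-416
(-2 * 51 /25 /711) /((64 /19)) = -323 /189600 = -0.00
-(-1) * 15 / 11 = 15 / 11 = 1.36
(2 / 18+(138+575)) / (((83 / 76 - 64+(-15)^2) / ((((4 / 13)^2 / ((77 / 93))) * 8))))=1935463424 / 480921441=4.02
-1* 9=-9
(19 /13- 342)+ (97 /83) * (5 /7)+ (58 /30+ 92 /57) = -241203929 /717535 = -336.16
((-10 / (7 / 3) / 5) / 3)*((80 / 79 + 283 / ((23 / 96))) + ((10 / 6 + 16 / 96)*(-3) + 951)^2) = -6505968225 / 25438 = -255757.85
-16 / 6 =-8 / 3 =-2.67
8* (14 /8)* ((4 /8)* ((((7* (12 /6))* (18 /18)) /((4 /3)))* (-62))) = -4557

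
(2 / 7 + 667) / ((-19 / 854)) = -569862 / 19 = -29992.74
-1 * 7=-7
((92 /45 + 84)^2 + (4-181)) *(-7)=-102437713 /2025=-50586.52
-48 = -48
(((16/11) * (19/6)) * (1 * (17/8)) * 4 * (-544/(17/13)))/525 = -537472/17325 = -31.02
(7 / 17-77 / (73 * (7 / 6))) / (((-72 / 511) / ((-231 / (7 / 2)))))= -47047 / 204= -230.62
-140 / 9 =-15.56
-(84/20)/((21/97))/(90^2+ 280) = -97/41900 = -0.00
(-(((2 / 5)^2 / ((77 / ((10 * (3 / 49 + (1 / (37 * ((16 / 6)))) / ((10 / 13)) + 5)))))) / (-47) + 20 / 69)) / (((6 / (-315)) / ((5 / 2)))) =6510463621 / 172467064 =37.75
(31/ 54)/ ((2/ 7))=217/ 108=2.01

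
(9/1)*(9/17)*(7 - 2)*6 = 2430/17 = 142.94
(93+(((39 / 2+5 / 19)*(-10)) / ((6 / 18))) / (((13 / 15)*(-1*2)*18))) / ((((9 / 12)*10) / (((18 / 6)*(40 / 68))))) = 26.35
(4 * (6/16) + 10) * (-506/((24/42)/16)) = -162932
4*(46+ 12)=232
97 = 97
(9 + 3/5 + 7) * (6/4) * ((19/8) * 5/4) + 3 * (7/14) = 75.42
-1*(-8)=8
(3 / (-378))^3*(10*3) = -5 / 333396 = -0.00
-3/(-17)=0.18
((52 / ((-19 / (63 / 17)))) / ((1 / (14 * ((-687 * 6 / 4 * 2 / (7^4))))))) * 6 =11574576 / 15827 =731.32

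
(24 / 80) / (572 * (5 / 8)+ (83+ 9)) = 3 / 4495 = 0.00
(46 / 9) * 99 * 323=163438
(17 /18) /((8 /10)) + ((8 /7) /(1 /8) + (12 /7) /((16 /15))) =859 /72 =11.93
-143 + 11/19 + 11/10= -141.32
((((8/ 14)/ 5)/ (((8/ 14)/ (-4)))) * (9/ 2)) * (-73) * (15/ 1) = 3942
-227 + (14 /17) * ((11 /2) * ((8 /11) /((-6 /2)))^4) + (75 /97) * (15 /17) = -40232068394 /177780339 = -226.30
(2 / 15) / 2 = 1 / 15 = 0.07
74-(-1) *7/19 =1413/19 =74.37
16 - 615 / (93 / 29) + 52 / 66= -179011 / 1023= -174.99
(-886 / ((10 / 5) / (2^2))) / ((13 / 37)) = -65564 / 13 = -5043.38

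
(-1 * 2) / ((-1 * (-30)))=-0.07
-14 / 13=-1.08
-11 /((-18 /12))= 22 /3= 7.33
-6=-6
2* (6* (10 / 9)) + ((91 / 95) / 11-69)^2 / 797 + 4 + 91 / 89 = 24.31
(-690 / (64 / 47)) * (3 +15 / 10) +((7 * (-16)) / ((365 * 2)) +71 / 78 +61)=-2021121781 / 911040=-2218.48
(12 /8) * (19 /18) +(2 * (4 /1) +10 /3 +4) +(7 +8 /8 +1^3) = 311 /12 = 25.92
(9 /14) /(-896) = -9 /12544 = -0.00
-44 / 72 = -11 / 18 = -0.61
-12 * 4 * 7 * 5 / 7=-240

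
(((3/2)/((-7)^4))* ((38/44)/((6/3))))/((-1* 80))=-57/16903040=-0.00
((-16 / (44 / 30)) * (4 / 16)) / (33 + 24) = -10 / 209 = -0.05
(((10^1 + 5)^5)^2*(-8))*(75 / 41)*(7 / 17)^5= -5815057869140625000 / 58214137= -99890819804.49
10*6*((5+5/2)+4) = 690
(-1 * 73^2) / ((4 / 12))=-15987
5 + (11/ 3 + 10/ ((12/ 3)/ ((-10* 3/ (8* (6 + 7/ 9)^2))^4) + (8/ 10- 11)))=5103502943932662344/ 588858180775978107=8.67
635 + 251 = 886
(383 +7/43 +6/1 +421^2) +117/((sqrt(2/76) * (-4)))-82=7634571/43-117 * sqrt(38)/4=177367.85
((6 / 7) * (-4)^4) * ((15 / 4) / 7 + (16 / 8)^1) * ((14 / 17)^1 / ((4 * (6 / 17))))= 2272 / 7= 324.57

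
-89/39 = -2.28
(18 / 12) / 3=1 / 2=0.50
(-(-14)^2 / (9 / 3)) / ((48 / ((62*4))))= -337.56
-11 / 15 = -0.73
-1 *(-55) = 55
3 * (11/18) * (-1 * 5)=-55/6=-9.17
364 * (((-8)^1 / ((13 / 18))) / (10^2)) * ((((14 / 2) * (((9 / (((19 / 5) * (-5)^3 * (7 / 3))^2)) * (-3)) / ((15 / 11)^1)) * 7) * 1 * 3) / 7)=384912 / 28203125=0.01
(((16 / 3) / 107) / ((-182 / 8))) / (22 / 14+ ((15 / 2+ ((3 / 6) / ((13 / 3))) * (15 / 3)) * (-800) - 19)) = 32 / 94628553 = 0.00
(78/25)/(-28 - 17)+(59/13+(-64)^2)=4100.47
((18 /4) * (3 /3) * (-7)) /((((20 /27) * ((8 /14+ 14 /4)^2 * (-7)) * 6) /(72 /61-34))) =-441441 /220210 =-2.00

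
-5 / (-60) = 1 / 12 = 0.08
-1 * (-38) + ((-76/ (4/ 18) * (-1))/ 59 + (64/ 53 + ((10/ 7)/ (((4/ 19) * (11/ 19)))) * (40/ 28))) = 104073567/ 1685453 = 61.75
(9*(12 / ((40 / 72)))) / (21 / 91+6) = 31.20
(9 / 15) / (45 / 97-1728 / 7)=-679 / 278835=-0.00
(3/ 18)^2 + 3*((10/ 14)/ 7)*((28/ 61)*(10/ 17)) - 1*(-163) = 42624671/ 261324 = 163.11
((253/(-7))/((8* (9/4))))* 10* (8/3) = -53.54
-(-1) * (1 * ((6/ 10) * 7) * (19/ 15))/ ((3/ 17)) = 2261/ 75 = 30.15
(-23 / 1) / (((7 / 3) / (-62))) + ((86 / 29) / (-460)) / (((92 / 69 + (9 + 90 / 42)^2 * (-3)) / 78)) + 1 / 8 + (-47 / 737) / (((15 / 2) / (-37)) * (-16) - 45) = 16118889911426459 / 26369477349600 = 611.27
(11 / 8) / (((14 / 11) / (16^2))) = 276.57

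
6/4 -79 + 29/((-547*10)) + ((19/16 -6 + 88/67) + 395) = 920610071/2931920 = 314.00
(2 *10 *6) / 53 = 2.26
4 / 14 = 2 / 7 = 0.29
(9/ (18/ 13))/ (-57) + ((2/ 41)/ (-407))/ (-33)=-2386165/ 20925498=-0.11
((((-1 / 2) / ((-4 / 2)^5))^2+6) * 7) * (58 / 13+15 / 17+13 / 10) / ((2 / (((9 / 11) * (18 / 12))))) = 171.24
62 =62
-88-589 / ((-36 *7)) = -21587 / 252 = -85.66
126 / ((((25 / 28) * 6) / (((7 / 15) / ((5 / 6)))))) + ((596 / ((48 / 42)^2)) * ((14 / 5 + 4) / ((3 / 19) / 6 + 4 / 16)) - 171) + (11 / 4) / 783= 11071.81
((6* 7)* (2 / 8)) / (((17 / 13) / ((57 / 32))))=15561 / 1088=14.30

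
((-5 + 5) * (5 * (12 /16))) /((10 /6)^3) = 0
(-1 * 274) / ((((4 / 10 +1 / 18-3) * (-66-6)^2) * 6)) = 685 / 197856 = 0.00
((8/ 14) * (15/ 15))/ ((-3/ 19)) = -76/ 21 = -3.62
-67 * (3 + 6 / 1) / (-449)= 603 / 449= 1.34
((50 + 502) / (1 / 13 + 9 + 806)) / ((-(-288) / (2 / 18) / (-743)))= -222157 / 1144368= -0.19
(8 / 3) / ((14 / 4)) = 16 / 21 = 0.76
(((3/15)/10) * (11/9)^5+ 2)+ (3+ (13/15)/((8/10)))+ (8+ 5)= 113007277/5904900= 19.14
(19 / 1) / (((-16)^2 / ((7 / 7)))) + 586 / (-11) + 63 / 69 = -3386425 / 64768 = -52.29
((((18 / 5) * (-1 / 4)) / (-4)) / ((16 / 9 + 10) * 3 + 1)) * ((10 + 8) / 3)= 81 / 2180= 0.04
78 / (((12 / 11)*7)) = 143 / 14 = 10.21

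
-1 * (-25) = 25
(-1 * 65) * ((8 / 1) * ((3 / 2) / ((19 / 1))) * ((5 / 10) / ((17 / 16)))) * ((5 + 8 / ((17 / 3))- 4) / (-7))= 255840 / 38437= 6.66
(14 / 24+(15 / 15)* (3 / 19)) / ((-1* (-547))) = 169 / 124716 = 0.00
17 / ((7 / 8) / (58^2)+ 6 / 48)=457504 / 3371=135.72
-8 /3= -2.67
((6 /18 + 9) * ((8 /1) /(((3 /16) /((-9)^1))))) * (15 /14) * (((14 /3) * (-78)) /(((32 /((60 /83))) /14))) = 36691200 /83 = 442062.65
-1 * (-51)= 51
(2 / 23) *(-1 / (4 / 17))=-17 / 46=-0.37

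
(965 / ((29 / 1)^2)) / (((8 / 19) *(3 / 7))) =128345 / 20184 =6.36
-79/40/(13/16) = -158/65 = -2.43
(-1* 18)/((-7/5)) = 90/7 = 12.86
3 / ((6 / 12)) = 6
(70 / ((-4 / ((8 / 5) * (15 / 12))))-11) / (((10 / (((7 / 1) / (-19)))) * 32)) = 0.05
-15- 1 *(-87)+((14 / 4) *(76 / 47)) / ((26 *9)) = 396061 / 5499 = 72.02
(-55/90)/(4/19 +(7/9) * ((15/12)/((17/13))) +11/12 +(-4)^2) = -3553/103900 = -0.03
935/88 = 85/8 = 10.62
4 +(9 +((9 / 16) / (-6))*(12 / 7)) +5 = 999 / 56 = 17.84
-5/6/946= -5/5676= -0.00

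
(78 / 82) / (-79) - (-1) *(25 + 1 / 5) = 407919 / 16195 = 25.19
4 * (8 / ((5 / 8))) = 256 / 5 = 51.20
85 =85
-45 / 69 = -0.65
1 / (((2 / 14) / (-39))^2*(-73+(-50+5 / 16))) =-91728 / 151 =-607.47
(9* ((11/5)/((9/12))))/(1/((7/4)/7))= 33/5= 6.60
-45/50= -9/10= -0.90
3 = 3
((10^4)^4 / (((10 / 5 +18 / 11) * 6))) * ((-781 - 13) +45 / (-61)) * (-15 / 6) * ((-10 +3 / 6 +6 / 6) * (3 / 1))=-1416495781250000000000 / 61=-23221242315573770491.80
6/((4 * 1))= 3/2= 1.50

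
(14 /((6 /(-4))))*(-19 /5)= 532 /15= 35.47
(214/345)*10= 428/69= 6.20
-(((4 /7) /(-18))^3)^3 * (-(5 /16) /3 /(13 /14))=-320 /87102678873899871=-0.00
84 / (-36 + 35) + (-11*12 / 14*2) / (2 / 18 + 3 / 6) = -804 / 7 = -114.86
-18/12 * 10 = -15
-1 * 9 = -9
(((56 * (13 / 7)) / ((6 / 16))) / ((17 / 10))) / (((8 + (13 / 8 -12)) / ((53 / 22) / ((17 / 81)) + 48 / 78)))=-150530560 / 181203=-830.73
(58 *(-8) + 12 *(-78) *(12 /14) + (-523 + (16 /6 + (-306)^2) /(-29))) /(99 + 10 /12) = -6112174 /121597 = -50.27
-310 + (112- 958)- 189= -1345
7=7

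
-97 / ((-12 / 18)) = 291 / 2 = 145.50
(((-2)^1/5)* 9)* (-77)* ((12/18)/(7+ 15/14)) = 12936/565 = 22.90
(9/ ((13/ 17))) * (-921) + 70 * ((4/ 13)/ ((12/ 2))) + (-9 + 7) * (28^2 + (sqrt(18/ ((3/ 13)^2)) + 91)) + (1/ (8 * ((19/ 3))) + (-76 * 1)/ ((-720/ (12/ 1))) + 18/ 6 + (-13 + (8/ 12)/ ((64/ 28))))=-62215811/ 4940 - 26 * sqrt(2)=-12631.06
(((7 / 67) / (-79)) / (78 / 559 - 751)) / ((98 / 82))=1763 / 1196265637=0.00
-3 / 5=-0.60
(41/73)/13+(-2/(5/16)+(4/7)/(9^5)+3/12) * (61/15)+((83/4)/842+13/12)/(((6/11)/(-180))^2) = 120633.73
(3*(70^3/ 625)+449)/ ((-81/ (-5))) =129.35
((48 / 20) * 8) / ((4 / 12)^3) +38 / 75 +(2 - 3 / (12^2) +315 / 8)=672313 / 1200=560.26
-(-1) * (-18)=-18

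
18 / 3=6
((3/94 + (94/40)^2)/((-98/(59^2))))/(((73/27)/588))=-29443213503/686200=-42907.63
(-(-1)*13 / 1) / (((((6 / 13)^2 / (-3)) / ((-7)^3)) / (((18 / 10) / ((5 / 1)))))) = 22607.13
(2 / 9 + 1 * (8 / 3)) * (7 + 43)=1300 / 9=144.44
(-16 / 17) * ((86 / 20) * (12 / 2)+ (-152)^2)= -1850384 / 85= -21769.22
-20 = -20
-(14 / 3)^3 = -2744 / 27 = -101.63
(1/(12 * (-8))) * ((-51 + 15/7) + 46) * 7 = 5/24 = 0.21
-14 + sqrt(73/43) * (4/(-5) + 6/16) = -14-17 * sqrt(3139)/1720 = -14.55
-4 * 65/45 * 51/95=-884/285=-3.10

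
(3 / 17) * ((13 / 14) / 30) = 13 / 2380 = 0.01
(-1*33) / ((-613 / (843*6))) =166914 / 613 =272.29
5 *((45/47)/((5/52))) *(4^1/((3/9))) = 28080/47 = 597.45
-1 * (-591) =591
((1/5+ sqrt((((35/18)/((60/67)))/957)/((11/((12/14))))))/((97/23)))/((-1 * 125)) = -23/60625-23 * sqrt(5829)/69621750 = -0.00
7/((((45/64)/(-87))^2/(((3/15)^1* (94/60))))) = 566659072/16875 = 33579.80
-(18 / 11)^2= -324 / 121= -2.68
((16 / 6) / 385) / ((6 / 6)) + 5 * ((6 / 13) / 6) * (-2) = -11446 / 15015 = -0.76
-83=-83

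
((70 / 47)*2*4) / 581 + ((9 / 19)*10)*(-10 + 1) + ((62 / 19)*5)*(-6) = -10414150 / 74119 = -140.51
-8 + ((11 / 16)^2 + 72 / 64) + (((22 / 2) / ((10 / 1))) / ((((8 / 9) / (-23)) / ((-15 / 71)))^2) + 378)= 521965799 / 1290496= 404.47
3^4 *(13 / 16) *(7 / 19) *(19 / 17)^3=33.85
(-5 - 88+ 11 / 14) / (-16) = 1291 / 224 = 5.76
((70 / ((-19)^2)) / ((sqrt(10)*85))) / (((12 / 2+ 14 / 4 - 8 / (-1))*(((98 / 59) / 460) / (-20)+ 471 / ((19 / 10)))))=21712*sqrt(10) / 412888661287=0.00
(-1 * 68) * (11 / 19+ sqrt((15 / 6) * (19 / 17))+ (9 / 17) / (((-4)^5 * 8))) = -2 * sqrt(3230)- 1531733 / 38912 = -153.03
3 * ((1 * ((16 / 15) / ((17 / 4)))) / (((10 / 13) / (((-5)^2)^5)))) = 162500000 / 17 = 9558823.53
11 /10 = 1.10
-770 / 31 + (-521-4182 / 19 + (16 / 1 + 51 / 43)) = -18963792 / 25327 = -748.76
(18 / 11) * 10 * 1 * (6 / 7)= 1080 / 77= 14.03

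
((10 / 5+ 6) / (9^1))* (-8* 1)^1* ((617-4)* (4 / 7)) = -156928 / 63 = -2490.92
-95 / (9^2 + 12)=-95 / 93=-1.02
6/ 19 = 0.32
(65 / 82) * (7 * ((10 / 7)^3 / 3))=32500 / 6027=5.39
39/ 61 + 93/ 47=7506/ 2867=2.62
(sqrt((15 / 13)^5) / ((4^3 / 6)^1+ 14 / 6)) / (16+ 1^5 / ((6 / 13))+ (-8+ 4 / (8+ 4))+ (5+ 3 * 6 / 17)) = 7650 * sqrt(195) / 16079843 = 0.01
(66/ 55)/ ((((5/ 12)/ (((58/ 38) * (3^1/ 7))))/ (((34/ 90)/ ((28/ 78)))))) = 230724/ 116375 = 1.98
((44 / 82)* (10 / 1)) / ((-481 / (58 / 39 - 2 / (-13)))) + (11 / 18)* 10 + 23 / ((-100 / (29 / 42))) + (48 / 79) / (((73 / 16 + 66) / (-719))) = -74080654076843 / 288113669461800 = -0.26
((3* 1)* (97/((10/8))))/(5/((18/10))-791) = -5238/17735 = -0.30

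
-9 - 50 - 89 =-148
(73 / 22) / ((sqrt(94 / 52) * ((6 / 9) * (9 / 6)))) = 73 * sqrt(1222) / 1034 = 2.47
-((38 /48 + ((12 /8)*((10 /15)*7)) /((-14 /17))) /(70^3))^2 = -1369 /2710632960000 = -0.00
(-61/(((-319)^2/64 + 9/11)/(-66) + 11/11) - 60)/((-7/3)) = 184724028/7514381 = 24.58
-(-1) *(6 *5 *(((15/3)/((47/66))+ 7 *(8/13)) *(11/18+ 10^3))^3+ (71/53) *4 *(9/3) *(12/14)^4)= 43700697852009.17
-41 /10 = -4.10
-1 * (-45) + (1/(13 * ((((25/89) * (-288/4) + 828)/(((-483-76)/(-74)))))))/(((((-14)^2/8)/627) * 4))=7821211603/173786928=45.00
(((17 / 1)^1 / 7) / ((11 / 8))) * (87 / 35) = 11832 / 2695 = 4.39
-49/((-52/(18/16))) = 441/416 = 1.06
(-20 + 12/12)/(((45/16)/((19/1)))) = -5776/45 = -128.36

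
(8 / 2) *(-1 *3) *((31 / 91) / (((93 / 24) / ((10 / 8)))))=-120 / 91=-1.32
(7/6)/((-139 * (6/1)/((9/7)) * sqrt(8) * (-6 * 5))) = sqrt(2)/66720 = 0.00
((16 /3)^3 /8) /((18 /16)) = 4096 /243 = 16.86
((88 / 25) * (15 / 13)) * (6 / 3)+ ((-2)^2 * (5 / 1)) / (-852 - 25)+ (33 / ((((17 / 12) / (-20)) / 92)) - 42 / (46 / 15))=-955455548779 / 22288955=-42866.77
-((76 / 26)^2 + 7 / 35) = -7389 / 845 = -8.74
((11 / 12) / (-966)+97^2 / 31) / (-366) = -109068787 / 131522832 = -0.83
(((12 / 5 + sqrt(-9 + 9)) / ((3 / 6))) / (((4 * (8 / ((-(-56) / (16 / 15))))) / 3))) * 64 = 1512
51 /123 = 17 /41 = 0.41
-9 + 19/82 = -719/82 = -8.77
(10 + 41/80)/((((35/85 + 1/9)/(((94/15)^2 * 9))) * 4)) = 284238657/160000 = 1776.49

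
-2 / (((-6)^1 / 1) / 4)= 1.33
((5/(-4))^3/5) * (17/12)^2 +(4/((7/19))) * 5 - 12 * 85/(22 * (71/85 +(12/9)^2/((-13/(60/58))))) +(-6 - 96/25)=-27407508005497/1183329100800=-23.16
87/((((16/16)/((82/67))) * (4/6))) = 10701/67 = 159.72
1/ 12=0.08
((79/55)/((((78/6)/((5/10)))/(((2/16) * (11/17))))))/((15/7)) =553/265200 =0.00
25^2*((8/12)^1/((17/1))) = 1250/51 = 24.51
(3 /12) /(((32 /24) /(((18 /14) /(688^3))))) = 27 /36473995264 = 0.00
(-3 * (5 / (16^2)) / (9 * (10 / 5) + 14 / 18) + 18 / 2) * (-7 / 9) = -302743 / 43264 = -7.00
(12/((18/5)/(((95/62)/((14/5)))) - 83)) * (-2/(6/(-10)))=-95000/181501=-0.52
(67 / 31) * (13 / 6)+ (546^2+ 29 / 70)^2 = 40499606771950643 / 455700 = 88873396471.25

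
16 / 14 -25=-167 / 7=-23.86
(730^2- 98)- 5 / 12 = 6393619 / 12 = 532801.58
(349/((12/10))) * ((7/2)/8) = 12215/96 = 127.24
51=51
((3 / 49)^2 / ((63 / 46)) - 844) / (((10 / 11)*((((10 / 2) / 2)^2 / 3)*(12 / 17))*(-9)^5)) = 147367033 / 13783840875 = 0.01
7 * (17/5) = 119/5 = 23.80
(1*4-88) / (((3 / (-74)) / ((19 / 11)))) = 39368 / 11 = 3578.91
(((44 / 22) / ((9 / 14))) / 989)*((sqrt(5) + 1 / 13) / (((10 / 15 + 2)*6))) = 7 / 462852 + 7*sqrt(5) / 35604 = 0.00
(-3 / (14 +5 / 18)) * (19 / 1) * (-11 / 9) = 1254 / 257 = 4.88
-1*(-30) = 30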